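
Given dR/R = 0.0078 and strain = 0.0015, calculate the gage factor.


GF = (dR/R) / epsilon
= 0.0078 / 0.0015
= 5.2000

5.2000


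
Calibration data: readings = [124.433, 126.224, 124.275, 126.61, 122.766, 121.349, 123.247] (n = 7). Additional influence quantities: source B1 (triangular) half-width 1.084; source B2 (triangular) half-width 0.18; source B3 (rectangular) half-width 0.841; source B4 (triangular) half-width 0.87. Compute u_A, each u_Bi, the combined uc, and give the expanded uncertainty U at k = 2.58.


mean = (124.433 + 126.224 + 124.275 + 126.61 + 122.766 + 121.349 + 123.247) / 7 = 124.1291429
s = sqrt(sum((x - mean)^2)/(n-1)) = 1.8718178
u_A = s / sqrt(n) = 1.8718178 / sqrt(7) = 0.70748063
u_B1 = 1.084 / sqrt(6) = 0.44254115
u_B2 = 0.18 / sqrt(6) = 0.073484692
u_B3 = 0.841 / sqrt(3) = 0.48555158
u_B4 = 0.87 / sqrt(6) = 0.35517601
uc = sqrt(0.70748063^2 + 0.44254115^2 + 0.073484692^2 + 0.48555158^2 + 0.35517601^2) = 1.0313495
U = k * uc = 2.58 * 1.0313495
U = 2.6609

2.6609


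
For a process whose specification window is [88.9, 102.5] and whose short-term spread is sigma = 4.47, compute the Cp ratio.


Cp = (USL - LSL) / (6 * sigma)
= (102.5 - 88.9) / (6 * 4.47)
= 13.6000 / 26.8200
= 0.5071

0.5071


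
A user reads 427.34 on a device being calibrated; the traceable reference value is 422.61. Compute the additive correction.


Correction = standard - reading
= 422.61 - 427.34
= -4.7300

-4.7300


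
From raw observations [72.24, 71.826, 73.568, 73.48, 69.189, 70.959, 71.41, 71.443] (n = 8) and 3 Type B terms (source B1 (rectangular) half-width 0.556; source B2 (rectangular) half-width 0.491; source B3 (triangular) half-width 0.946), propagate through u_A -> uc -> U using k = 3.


mean = (72.24 + 71.826 + 73.568 + 73.48 + 69.189 + 70.959 + 71.41 + 71.443) / 8 = 71.764375
s = sqrt(sum((x - mean)^2)/(n-1)) = 1.4110026
u_A = s / sqrt(n) = 1.4110026 / sqrt(8) = 0.49886475
u_B1 = 0.556 / sqrt(3) = 0.32100675
u_B2 = 0.491 / sqrt(3) = 0.28347898
u_B3 = 0.946 / sqrt(6) = 0.38620288
uc = sqrt(0.49886475^2 + 0.32100675^2 + 0.28347898^2 + 0.38620288^2) = 0.76251188
U = k * uc = 3 * 0.76251188
U = 2.2875

2.2875


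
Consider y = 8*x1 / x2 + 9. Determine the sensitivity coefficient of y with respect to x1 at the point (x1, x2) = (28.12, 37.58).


y = 8*x1 / x2 + 9
dy/dx1 = 8/x2
Evaluate at x2 = 37.58: c1 = 8 / 37.58
c1 = 0.2129

0.2129


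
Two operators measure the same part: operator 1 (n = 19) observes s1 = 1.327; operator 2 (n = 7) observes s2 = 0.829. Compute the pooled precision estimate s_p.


s_p = sqrt(((n1-1)*s1^2 + (n2-1)*s2^2) / (n1+n2-2))
numerator = (19-1)*1.327^2 + (7-1)*0.829^2 = 31.696722 + 4.123446 = 35.820168
denominator = 19 + 7 - 2 = 24
s_p^2 = 35.820168 / 24 = 1.492507
s_p = sqrt(1.492507) = 1.2217

1.2217


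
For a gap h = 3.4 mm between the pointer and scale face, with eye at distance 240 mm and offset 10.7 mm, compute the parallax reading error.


error = h * offset / d
= 3.4 * 10.7 / 240
= 0.1516

0.1516


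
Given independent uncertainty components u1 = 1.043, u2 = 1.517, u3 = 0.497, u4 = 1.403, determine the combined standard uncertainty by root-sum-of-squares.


uc = sqrt(1.043^2 + 1.517^2 + 0.497^2 + 1.403^2)
uc = sqrt(5.604556)
uc = 2.3674

2.3674


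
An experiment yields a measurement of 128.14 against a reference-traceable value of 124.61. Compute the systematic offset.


Systematic error = measured - true
= 128.14 - 124.61
= 3.5300

3.5300


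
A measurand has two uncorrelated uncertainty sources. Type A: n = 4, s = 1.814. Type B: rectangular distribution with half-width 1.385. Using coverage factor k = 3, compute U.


u_A = s / sqrt(n) = 1.814 / sqrt(4) = 0.907
u_B = half_width / sqrt(3) = 1.385 / sqrt(3) = 0.79963012
uc = sqrt(u_A^2 + u_B^2) = sqrt(0.907^2 + 0.79963012^2) = 1.2091556
U = k * uc = 3 * 1.2091556
U = 3.6275

3.6275


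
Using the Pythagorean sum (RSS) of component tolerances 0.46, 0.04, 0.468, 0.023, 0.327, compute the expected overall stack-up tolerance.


RSS = sqrt(0.46^2 + 0.04^2 + 0.468^2 + 0.023^2 + 0.327^2)
= sqrt(0.539682)
= 0.7346

0.7346


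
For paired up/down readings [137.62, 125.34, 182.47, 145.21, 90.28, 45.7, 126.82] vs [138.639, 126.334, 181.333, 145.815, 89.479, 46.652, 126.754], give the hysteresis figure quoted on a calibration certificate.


|137.62 - 138.639| = 1.0190
|125.34 - 126.334| = 0.9940
|182.47 - 181.333| = 1.1370
|145.21 - 145.815| = 0.6050
|90.28 - 89.479| = 0.8010
|45.7 - 46.652| = 0.9520
|126.82 - 126.754| = 0.0660
hysteresis = max(diffs) = 1.1370

1.1370


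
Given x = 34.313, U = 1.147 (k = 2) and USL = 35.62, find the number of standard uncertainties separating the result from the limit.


u = U / k = 1.147 / 2 = 0.5735
margin = |USL - x| = |35.62 - 34.313| = 1.307
z = margin / u = 1.307 / 0.5735
z = 2.2790

2.2790


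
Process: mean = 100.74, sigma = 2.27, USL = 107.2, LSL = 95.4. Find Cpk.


Cpu = (USL - mean) / (3*sigma) = (107.2 - 100.74) / (3*2.27) = 0.9486
Cpl = (mean - LSL) / (3*sigma) = (100.74 - 95.4) / (3*2.27) = 0.7841
Cpk = min(Cpu, Cpl) = 0.7841

0.7841


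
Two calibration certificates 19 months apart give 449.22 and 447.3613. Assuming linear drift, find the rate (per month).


rate = (v2 - v1) / months
= (447.3613 - 449.22) / 19
= -1.8587 / 19
= -0.0978

-0.0978


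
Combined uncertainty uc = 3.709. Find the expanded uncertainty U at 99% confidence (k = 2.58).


U = k * uc
U = 2.58 * 3.709
U = 9.5692

9.5692


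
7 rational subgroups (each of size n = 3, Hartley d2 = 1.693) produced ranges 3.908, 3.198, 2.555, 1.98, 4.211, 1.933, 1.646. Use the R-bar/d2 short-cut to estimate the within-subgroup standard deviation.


R_bar = (3.908 + 3.198 + 2.555 + 1.98 + 4.211 + 1.933 + 1.646) / 7
R_bar = 19.431 / 7 = 2.7758571
sigma_hat = R_bar / d2 = 2.7758571 / 1.693 = 1.6396

1.6396


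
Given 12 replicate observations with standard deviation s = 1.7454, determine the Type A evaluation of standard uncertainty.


u_A = s / sqrt(n)
u_A = 1.7454 / sqrt(12)
u_A = 1.7454 / 3.4641016
u_A = 0.5039

0.5039


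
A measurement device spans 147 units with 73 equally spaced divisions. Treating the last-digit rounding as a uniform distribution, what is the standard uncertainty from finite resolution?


resolution = range / divisions
resolution = 147 / 73 = 2.0136986
u_res = resolution / (2*sqrt(3))
u_res = 2.0136986 / 3.4641016
u_res = 0.5813

0.5813


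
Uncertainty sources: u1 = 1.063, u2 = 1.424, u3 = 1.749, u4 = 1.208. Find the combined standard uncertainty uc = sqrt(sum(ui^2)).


uc = sqrt(1.063^2 + 1.424^2 + 1.749^2 + 1.208^2)
uc = sqrt(7.67601)
uc = 2.7706

2.7706


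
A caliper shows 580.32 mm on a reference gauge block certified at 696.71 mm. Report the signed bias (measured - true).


Systematic error = measured - true
= 580.32 - 696.71
= -116.3900

-116.3900


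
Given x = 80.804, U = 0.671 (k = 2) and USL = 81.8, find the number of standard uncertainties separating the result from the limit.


u = U / k = 0.671 / 2 = 0.3355
margin = |USL - x| = |81.8 - 80.804| = 0.996
z = margin / u = 0.996 / 0.3355
z = 2.9687

2.9687


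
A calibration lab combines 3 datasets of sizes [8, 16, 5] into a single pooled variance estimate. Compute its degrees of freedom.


nu = sum_i (n_i - 1)
nu = ((8 - 1) + (16 - 1) + (5 - 1))
nu = 7 + 15 + 4
nu = 26

26


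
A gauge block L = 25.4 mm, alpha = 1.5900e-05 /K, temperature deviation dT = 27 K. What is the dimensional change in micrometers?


dL = L * alpha * dT
= 25.4 * 1.5900e-05 * 27
= 0.0109042 mm
dL_um = 0.0109042 * 1000 = 10.9042 um

10.9042


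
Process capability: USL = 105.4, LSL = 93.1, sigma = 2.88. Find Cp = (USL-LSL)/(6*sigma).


Cp = (USL - LSL) / (6 * sigma)
= (105.4 - 93.1) / (6 * 2.88)
= 12.3000 / 17.2800
= 0.7118

0.7118


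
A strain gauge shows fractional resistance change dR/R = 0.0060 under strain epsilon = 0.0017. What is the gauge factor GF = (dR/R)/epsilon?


GF = (dR/R) / epsilon
= 0.0060 / 0.0017
= 3.5294

3.5294


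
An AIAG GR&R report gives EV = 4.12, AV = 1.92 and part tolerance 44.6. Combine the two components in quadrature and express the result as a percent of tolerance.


GRR = sqrt(EV^2 + AV^2) = sqrt(4.12^2 + 1.92^2) = 4.5454153
%GRR = GRR / tol * 100 = 4.5454153 / 44.6 * 100
%GRR = 10.1915

10.1915


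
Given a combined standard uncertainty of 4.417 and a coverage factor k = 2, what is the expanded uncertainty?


U = k * uc
U = 2 * 4.417
U = 8.8340

8.8340


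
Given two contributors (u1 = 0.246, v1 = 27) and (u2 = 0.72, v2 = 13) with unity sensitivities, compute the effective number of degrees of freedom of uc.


uc = sqrt(u1^2 + u2^2) = sqrt(0.246^2 + 0.72^2) = 0.7608653
v_eff = uc^4 / (u1^4/v1 + u2^4/v2)
= 0.7608653^4 / (0.246^4/27 + 0.72^4/13)
= 0.33514374 / 0.020807833
v_eff = 16.1066

16.1066


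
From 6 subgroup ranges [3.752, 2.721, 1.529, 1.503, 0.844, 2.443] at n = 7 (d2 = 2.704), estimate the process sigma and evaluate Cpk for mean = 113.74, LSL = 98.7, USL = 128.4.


R_bar = (3.752 + 2.721 + 1.529 + 1.503 + 0.844 + 2.443) / 6 = 2.132
sigma = R_bar / d2 = 2.132 / 2.704 = 0.78846154
Cp = (USL - LSL)/(6*sigma) = (128.4 - 98.7)/(6*0.78846154) = 6.2780
Cpu = (128.4 - 113.74)/(3*0.78846154) = 6.1977
Cpl = (113.74 - 98.7)/(3*0.78846154) = 6.3584
Cpk = min(Cpu, Cpl) = 6.1977

6.1977


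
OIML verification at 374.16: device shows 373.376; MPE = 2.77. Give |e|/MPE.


e = indication - reference = 373.376 - 374.16 = -0.7840
|e| = 0.7840
ratio = |e| / MPE = 0.7840 / 2.77
ratio = 0.2830

0.2830


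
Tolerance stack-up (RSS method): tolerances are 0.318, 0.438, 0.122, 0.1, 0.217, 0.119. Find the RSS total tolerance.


RSS = sqrt(0.318^2 + 0.438^2 + 0.122^2 + 0.1^2 + 0.217^2 + 0.119^2)
= sqrt(0.379102)
= 0.6157

0.6157


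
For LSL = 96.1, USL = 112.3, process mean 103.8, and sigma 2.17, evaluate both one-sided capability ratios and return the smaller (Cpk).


Cpu = (USL - mean) / (3*sigma) = (112.3 - 103.8) / (3*2.17) = 1.3057
Cpl = (mean - LSL) / (3*sigma) = (103.8 - 96.1) / (3*2.17) = 1.1828
Cpk = min(Cpu, Cpl) = 1.1828

1.1828


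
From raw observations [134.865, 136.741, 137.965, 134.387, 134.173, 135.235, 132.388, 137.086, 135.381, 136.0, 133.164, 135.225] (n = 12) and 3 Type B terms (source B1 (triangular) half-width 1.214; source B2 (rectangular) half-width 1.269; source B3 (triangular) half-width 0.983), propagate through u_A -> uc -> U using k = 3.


mean = (134.865 + 136.741 + 137.965 + 134.387 + 134.173 + 135.235 + 132.388 + 137.086 + 135.381 + 136.0 + 133.164 + 135.225) / 12 = 135.2175
s = sqrt(sum((x - mean)^2)/(n-1)) = 1.599102
u_A = s / sqrt(n) = 1.599102 / sqrt(12) = 0.46162099
u_B1 = 1.214 / sqrt(6) = 0.49561342
u_B2 = 1.269 / sqrt(3) = 0.73265749
u_B3 = 0.983 / sqrt(6) = 0.40130807
uc = sqrt(0.46162099^2 + 0.49561342^2 + 0.73265749^2 + 0.40130807^2) = 1.0754356
U = k * uc = 3 * 1.0754356
U = 3.2263

3.2263


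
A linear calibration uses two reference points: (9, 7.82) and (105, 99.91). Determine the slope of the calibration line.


slope = (y2 - y1) / (x2 - x1)
= (99.91 - 7.82) / (105 - 9)
= 92.0900 / 96
= 0.9593

0.9593


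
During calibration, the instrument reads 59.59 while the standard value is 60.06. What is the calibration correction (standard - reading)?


Correction = standard - reading
= 60.06 - 59.59
= 0.4700

0.4700


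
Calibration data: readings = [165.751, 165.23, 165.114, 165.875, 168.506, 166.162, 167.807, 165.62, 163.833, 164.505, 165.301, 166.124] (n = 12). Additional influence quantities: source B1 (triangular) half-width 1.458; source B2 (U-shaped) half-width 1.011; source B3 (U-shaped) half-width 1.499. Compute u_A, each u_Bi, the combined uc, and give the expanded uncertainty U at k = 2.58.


mean = (165.751 + 165.23 + 165.114 + 165.875 + 168.506 + 166.162 + 167.807 + 165.62 + 163.833 + 164.505 + 165.301 + 166.124) / 12 = 165.819
s = sqrt(sum((x - mean)^2)/(n-1)) = 1.2867581
u_A = s / sqrt(n) = 1.2867581 / sqrt(12) = 0.37145507
u_B1 = 1.458 / sqrt(6) = 0.59522601
u_B2 = 1.011 / sqrt(2) = 0.71488496
u_B3 = 1.499 / sqrt(2) = 1.0599531
uc = sqrt(0.37145507^2 + 0.59522601^2 + 0.71488496^2 + 1.0599531^2) = 1.4583669
U = k * uc = 2.58 * 1.4583669
U = 3.7626

3.7626


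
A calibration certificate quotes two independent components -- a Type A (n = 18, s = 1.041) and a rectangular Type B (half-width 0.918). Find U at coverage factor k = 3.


u_A = s / sqrt(n) = 1.041 / sqrt(18) = 0.24536605
u_B = half_width / sqrt(3) = 0.918 / sqrt(3) = 0.53000755
uc = sqrt(u_A^2 + u_B^2) = sqrt(0.24536605^2 + 0.53000755^2) = 0.58404837
U = k * uc = 3 * 0.58404837
U = 1.7521

1.7521


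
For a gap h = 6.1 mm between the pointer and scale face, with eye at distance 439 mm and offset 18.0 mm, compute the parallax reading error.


error = h * offset / d
= 6.1 * 18.0 / 439
= 0.2501

0.2501


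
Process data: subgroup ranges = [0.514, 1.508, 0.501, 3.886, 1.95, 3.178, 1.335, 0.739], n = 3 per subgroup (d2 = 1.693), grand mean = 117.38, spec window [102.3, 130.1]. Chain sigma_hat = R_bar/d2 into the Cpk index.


R_bar = (0.514 + 1.508 + 0.501 + 3.886 + 1.95 + 3.178 + 1.335 + 0.739) / 8 = 1.701375
sigma = R_bar / d2 = 1.701375 / 1.693 = 1.0049468
Cp = (USL - LSL)/(6*sigma) = (130.1 - 102.3)/(6*1.0049468) = 4.6105
Cpu = (130.1 - 117.38)/(3*1.0049468) = 4.2191
Cpl = (117.38 - 102.3)/(3*1.0049468) = 5.0019
Cpk = min(Cpu, Cpl) = 4.2191

4.2191


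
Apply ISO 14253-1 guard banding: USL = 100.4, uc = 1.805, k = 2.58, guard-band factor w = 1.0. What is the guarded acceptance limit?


U = k * uc = 2.58 * 1.805 = 4.6569
guard band g = w * U = 1.0 * 4.6569 = 4.6569
AL = USL - g = 100.4 - 4.6569
AL = 95.7431

95.7431


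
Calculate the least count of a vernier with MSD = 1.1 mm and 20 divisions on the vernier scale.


LC = MSD / n_div
= 1.1 / 20
= 0.0550

0.0550


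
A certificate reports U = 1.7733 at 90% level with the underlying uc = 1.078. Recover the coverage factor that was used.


k = U / uc
k = 1.7733 / 1.078
k = 1.645

1.645


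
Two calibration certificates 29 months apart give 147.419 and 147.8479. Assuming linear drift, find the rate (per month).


rate = (v2 - v1) / months
= (147.8479 - 147.419) / 29
= 0.4289 / 29
= 0.0148

0.0148


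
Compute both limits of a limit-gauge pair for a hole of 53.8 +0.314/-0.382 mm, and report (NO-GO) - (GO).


GO = nominal - lower_tol (smallest hole = maximum material condition)
GO = 53.8 - 0.382 = 53.418
NO-GO = nominal + upper_tol (largest hole = least material condition)
NO-GO = 53.8 + 0.314 = 54.114
spread = NO-GO - GO = 54.114 - 53.418 = 0.6960

0.6960


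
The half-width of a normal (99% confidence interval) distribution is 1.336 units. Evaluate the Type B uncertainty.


u_B = half_width / 2.576
u_B = 1.336 / 2.576
u_B = 0.5186

0.5186


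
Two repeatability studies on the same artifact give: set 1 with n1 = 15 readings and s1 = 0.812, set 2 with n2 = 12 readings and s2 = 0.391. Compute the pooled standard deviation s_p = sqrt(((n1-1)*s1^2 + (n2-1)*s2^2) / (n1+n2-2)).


s_p = sqrt(((n1-1)*s1^2 + (n2-1)*s2^2) / (n1+n2-2))
numerator = (15-1)*0.812^2 + (12-1)*0.391^2 = 9.230816 + 1.681691 = 10.912507
denominator = 15 + 12 - 2 = 25
s_p^2 = 10.912507 / 25 = 0.43650028
s_p = sqrt(0.43650028) = 0.6607

0.6607


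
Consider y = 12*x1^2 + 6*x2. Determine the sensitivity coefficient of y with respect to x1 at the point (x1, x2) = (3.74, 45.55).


y = 12*x1^2 + 6*x2
dy/dx1 = 2*12*x1
Evaluate at x1 = 3.74: c1 = 24 * 3.74
c1 = 89.7600

89.7600


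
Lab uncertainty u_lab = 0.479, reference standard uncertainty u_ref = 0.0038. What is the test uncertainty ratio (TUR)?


TUR = u_lab / u_ref
= 0.479 / 0.0038
= 126.0526

126.0526


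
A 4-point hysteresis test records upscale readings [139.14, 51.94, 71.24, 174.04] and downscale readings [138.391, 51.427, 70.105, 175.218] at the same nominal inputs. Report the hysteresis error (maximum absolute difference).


|139.14 - 138.391| = 0.7490
|51.94 - 51.427| = 0.5130
|71.24 - 70.105| = 1.1350
|174.04 - 175.218| = 1.1780
hysteresis = max(diffs) = 1.1780

1.1780


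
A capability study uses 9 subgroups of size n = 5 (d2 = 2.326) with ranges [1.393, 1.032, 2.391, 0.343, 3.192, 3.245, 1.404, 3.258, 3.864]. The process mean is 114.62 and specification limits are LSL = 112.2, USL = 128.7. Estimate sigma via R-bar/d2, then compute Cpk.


R_bar = (1.393 + 1.032 + 2.391 + 0.343 + 3.192 + 3.245 + 1.404 + 3.258 + 3.864) / 9 = 2.2357778
sigma = R_bar / d2 = 2.2357778 / 2.326 = 0.96121144
Cp = (USL - LSL)/(6*sigma) = (128.7 - 112.2)/(6*0.96121144) = 2.8610
Cpu = (128.7 - 114.62)/(3*0.96121144) = 4.8827
Cpl = (114.62 - 112.2)/(3*0.96121144) = 0.8392
Cpk = min(Cpu, Cpl) = 0.8392

0.8392


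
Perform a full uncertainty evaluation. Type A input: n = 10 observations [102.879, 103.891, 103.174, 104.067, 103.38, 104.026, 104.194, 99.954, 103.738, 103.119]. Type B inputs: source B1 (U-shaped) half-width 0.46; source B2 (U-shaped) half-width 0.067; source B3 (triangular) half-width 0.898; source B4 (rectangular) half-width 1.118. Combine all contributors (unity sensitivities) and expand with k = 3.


mean = (102.879 + 103.891 + 103.174 + 104.067 + 103.38 + 104.026 + 104.194 + 99.954 + 103.738 + 103.119) / 10 = 103.2422
s = sqrt(sum((x - mean)^2)/(n-1)) = 1.2405336
u_A = s / sqrt(n) = 1.2405336 / sqrt(10) = 0.39229117
u_B1 = 0.46 / sqrt(2) = 0.32526912
u_B2 = 0.067 / sqrt(2) = 0.047376154
u_B3 = 0.898 / sqrt(6) = 0.36660696
u_B4 = 1.118 / sqrt(3) = 0.6454776
uc = sqrt(0.39229117^2 + 0.32526912^2 + 0.047376154^2 + 0.36660696^2 + 0.6454776^2) = 0.9016534
U = k * uc = 3 * 0.9016534
U = 2.7050

2.7050


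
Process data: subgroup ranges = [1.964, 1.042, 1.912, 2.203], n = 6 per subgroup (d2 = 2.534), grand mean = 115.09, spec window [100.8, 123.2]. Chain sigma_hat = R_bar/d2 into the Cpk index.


R_bar = (1.964 + 1.042 + 1.912 + 2.203) / 4 = 1.78025
sigma = R_bar / d2 = 1.78025 / 2.534 = 0.70254538
Cp = (USL - LSL)/(6*sigma) = (123.2 - 100.8)/(6*0.70254538) = 5.3140
Cpu = (123.2 - 115.09)/(3*0.70254538) = 3.8479
Cpl = (115.09 - 100.8)/(3*0.70254538) = 6.7801
Cpk = min(Cpu, Cpl) = 3.8479

3.8479


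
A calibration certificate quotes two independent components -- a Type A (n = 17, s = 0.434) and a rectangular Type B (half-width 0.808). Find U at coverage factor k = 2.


u_A = s / sqrt(n) = 0.434 / sqrt(17) = 0.10526046
u_B = half_width / sqrt(3) = 0.808 / sqrt(3) = 0.46649902
uc = sqrt(u_A^2 + u_B^2) = sqrt(0.10526046^2 + 0.46649902^2) = 0.47822704
U = k * uc = 2 * 0.47822704
U = 0.9565

0.9565


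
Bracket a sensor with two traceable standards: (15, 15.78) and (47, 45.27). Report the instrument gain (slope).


slope = (y2 - y1) / (x2 - x1)
= (45.27 - 15.78) / (47 - 15)
= 29.4900 / 32
= 0.9216

0.9216


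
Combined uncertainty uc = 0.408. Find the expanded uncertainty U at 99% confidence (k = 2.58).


U = k * uc
U = 2.58 * 0.408
U = 1.0526

1.0526


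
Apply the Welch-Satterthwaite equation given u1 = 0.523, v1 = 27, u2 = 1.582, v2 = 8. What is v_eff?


uc = sqrt(u1^2 + u2^2) = sqrt(0.523^2 + 1.582^2) = 1.6662092
v_eff = uc^4 / (u1^4/v1 + u2^4/v2)
= 1.6662092^4 / (0.523^4/27 + 1.582^4/8)
= 7.7075813 / 0.78572447
v_eff = 9.8095

9.8095


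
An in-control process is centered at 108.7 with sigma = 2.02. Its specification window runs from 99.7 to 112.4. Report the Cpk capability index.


Cpu = (USL - mean) / (3*sigma) = (112.4 - 108.7) / (3*2.02) = 0.6106
Cpl = (mean - LSL) / (3*sigma) = (108.7 - 99.7) / (3*2.02) = 1.4851
Cpk = min(Cpu, Cpl) = 0.6106

0.6106


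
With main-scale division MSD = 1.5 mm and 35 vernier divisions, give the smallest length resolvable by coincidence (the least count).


LC = MSD / n_div
= 1.5 / 35
= 0.0429

0.0429


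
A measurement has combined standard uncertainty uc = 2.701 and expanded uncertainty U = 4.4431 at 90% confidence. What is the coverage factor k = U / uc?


k = U / uc
k = 4.4431 / 2.701
k = 1.645

1.645


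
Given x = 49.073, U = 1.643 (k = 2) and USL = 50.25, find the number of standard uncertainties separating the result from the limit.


u = U / k = 1.643 / 2 = 0.8215
margin = |USL - x| = |50.25 - 49.073| = 1.177
z = margin / u = 1.177 / 0.8215
z = 1.4327

1.4327


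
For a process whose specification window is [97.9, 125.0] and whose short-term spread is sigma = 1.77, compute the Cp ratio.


Cp = (USL - LSL) / (6 * sigma)
= (125.0 - 97.9) / (6 * 1.77)
= 27.1000 / 10.6200
= 2.5518

2.5518


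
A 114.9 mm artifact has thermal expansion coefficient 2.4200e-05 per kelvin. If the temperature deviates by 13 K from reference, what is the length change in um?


dL = L * alpha * dT
= 114.9 * 2.4200e-05 * 13
= 0.0361475 mm
dL_um = 0.0361475 * 1000 = 36.1475 um

36.1475


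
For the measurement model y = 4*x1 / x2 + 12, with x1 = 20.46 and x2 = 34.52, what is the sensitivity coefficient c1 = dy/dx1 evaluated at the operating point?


y = 4*x1 / x2 + 12
dy/dx1 = 4/x2
Evaluate at x2 = 34.52: c1 = 4 / 34.52
c1 = 0.1159

0.1159


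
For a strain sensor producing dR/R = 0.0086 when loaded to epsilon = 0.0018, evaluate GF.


GF = (dR/R) / epsilon
= 0.0086 / 0.0018
= 4.7778

4.7778


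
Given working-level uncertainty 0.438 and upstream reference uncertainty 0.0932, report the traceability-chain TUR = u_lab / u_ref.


TUR = u_lab / u_ref
= 0.438 / 0.0932
= 4.6996

4.6996


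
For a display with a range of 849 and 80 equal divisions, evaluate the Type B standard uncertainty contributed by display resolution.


resolution = range / divisions
resolution = 849 / 80 = 10.6125
u_res = resolution / (2*sqrt(3))
u_res = 10.6125 / 3.4641016
u_res = 3.0636

3.0636


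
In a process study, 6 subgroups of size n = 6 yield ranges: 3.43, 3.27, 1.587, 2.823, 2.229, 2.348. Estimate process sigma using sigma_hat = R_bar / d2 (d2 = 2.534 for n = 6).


R_bar = (3.43 + 3.27 + 1.587 + 2.823 + 2.229 + 2.348) / 6
R_bar = 15.687 / 6 = 2.6145
sigma_hat = R_bar / d2 = 2.6145 / 2.534 = 1.0318

1.0318


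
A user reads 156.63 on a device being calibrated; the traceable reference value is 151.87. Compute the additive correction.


Correction = standard - reading
= 151.87 - 156.63
= -4.7600

-4.7600


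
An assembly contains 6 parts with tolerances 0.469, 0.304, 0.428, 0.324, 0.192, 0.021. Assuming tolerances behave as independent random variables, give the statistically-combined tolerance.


RSS = sqrt(0.469^2 + 0.304^2 + 0.428^2 + 0.324^2 + 0.192^2 + 0.021^2)
= sqrt(0.637842)
= 0.7987

0.7987


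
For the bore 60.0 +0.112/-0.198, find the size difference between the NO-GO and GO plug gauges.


GO = nominal - lower_tol (smallest hole = maximum material condition)
GO = 60.0 - 0.198 = 59.802
NO-GO = nominal + upper_tol (largest hole = least material condition)
NO-GO = 60.0 + 0.112 = 60.112
spread = NO-GO - GO = 60.112 - 59.802 = 0.3100

0.3100


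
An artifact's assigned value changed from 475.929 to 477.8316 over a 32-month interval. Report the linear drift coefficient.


rate = (v2 - v1) / months
= (477.8316 - 475.929) / 32
= 1.9026 / 32
= 0.0595

0.0595


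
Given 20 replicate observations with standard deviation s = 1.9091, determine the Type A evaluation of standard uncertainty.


u_A = s / sqrt(n)
u_A = 1.9091 / sqrt(20)
u_A = 1.9091 / 4.472136
u_A = 0.4269

0.4269


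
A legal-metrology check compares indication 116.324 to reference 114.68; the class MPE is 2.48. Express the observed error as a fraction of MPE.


e = indication - reference = 116.324 - 114.68 = 1.6440
|e| = 1.6440
ratio = |e| / MPE = 1.6440 / 2.48
ratio = 0.6629

0.6629


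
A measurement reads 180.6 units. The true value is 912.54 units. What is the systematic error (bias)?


Systematic error = measured - true
= 180.6 - 912.54
= -731.9400

-731.9400


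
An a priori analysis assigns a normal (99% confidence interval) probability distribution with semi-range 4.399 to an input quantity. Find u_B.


u_B = half_width / 2.576
u_B = 4.399 / 2.576
u_B = 1.7077

1.7077


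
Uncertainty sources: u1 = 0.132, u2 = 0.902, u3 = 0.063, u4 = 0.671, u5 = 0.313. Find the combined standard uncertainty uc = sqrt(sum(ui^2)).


uc = sqrt(0.132^2 + 0.902^2 + 0.063^2 + 0.671^2 + 0.313^2)
uc = sqrt(1.383207)
uc = 1.1761

1.1761


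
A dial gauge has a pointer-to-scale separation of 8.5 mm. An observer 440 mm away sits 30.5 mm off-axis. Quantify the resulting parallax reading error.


error = h * offset / d
= 8.5 * 30.5 / 440
= 0.5892

0.5892


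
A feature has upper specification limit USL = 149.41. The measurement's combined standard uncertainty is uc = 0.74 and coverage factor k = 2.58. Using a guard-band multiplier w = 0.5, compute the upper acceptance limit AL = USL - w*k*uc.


U = k * uc = 2.58 * 0.74 = 1.9092
guard band g = w * U = 0.5 * 1.9092 = 0.9546
AL = USL - g = 149.41 - 0.9546
AL = 148.4554

148.4554


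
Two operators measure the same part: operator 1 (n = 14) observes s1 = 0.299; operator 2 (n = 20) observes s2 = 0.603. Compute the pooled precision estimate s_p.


s_p = sqrt(((n1-1)*s1^2 + (n2-1)*s2^2) / (n1+n2-2))
numerator = (14-1)*0.299^2 + (20-1)*0.603^2 = 1.162213 + 6.908571 = 8.070784
denominator = 14 + 20 - 2 = 32
s_p^2 = 8.070784 / 32 = 0.252212
s_p = sqrt(0.252212) = 0.5022

0.5022


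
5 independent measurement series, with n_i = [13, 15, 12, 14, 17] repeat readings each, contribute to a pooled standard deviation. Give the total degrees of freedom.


nu = sum_i (n_i - 1)
nu = ((13 - 1) + (15 - 1) + (12 - 1) + (14 - 1) + (17 - 1))
nu = 12 + 14 + 11 + 13 + 16
nu = 66

66


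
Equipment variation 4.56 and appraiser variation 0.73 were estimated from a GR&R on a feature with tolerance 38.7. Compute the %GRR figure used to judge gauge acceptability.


GRR = sqrt(EV^2 + AV^2) = sqrt(4.56^2 + 0.73^2) = 4.6180624
%GRR = GRR / tol * 100 = 4.6180624 / 38.7 * 100
%GRR = 11.9330

11.9330


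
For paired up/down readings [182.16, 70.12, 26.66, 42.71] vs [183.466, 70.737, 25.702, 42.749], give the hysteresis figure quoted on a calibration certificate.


|182.16 - 183.466| = 1.3060
|70.12 - 70.737| = 0.6170
|26.66 - 25.702| = 0.9580
|42.71 - 42.749| = 0.0390
hysteresis = max(diffs) = 1.3060

1.3060


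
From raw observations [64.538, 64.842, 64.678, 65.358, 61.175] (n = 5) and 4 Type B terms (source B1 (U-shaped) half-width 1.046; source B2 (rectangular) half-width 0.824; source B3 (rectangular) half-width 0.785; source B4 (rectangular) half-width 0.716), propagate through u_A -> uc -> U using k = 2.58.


mean = (64.538 + 64.842 + 64.678 + 65.358 + 61.175) / 5 = 64.1182
s = sqrt(sum((x - mean)^2)/(n-1)) = 1.6742927
u_A = s / sqrt(n) = 1.6742927 / sqrt(5) = 0.74876646
u_B1 = 1.046 / sqrt(2) = 0.73963369
u_B2 = 0.824 / sqrt(3) = 0.47573662
u_B3 = 0.785 / sqrt(3) = 0.45321996
u_B4 = 0.716 / sqrt(3) = 0.41338279
uc = sqrt(0.74876646^2 + 0.73963369^2 + 0.47573662^2 + 0.45321996^2 + 0.41338279^2) = 1.3077952
U = k * uc = 2.58 * 1.3077952
U = 3.3741

3.3741


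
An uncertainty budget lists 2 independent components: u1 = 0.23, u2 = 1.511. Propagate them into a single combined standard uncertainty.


uc = sqrt(0.23^2 + 1.511^2)
uc = sqrt(2.336021)
uc = 1.5284

1.5284


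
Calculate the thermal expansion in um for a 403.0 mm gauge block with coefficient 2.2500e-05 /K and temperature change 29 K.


dL = L * alpha * dT
= 403.0 * 2.2500e-05 * 29
= 0.2629575 mm
dL_um = 0.2629575 * 1000 = 262.9575 um

262.9575


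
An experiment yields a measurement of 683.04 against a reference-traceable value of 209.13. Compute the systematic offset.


Systematic error = measured - true
= 683.04 - 209.13
= 473.9100

473.9100


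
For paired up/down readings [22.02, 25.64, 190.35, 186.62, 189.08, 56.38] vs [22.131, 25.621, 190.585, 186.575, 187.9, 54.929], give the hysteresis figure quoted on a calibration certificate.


|22.02 - 22.131| = 0.1110
|25.64 - 25.621| = 0.0190
|190.35 - 190.585| = 0.2350
|186.62 - 186.575| = 0.0450
|189.08 - 187.9| = 1.1800
|56.38 - 54.929| = 1.4510
hysteresis = max(diffs) = 1.4510

1.4510


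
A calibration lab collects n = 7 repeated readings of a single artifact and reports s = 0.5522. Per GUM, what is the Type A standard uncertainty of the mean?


u_A = s / sqrt(n)
u_A = 0.5522 / sqrt(7)
u_A = 0.5522 / 2.6457513
u_A = 0.2087

0.2087


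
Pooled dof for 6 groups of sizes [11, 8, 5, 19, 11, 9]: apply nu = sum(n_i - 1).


nu = sum_i (n_i - 1)
nu = ((11 - 1) + (8 - 1) + (5 - 1) + (19 - 1) + (11 - 1) + (9 - 1))
nu = 10 + 7 + 4 + 18 + 10 + 8
nu = 57

57


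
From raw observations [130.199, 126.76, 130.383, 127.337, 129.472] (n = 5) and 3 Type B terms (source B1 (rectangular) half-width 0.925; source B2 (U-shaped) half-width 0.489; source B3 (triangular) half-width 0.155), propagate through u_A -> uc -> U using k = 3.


mean = (130.199 + 126.76 + 130.383 + 127.337 + 129.472) / 5 = 128.8302
s = sqrt(sum((x - mean)^2)/(n-1)) = 1.6742224
u_A = s / sqrt(n) = 1.6742224 / sqrt(5) = 0.74873502
u_B1 = 0.925 / sqrt(3) = 0.534049
u_B2 = 0.489 / sqrt(2) = 0.34577522
u_B3 = 0.155 / sqrt(6) = 0.063278485
uc = sqrt(0.74873502^2 + 0.534049^2 + 0.34577522^2 + 0.063278485^2) = 0.98456952
U = k * uc = 3 * 0.98456952
U = 2.9537

2.9537


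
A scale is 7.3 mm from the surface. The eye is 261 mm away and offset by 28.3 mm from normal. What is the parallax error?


error = h * offset / d
= 7.3 * 28.3 / 261
= 0.7915

0.7915


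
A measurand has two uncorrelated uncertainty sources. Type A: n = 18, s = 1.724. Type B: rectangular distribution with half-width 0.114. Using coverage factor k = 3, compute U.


u_A = s / sqrt(n) = 1.724 / sqrt(18) = 0.4063507
u_B = half_width / sqrt(3) = 0.114 / sqrt(3) = 0.065817931
uc = sqrt(u_A^2 + u_B^2) = sqrt(0.4063507^2 + 0.065817931^2) = 0.41164656
U = k * uc = 3 * 0.41164656
U = 1.2349

1.2349


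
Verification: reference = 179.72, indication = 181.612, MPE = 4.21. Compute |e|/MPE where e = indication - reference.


e = indication - reference = 181.612 - 179.72 = 1.8920
|e| = 1.8920
ratio = |e| / MPE = 1.8920 / 4.21
ratio = 0.4494

0.4494


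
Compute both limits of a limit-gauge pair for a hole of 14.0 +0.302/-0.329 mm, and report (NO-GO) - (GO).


GO = nominal - lower_tol (smallest hole = maximum material condition)
GO = 14.0 - 0.329 = 13.671
NO-GO = nominal + upper_tol (largest hole = least material condition)
NO-GO = 14.0 + 0.302 = 14.302
spread = NO-GO - GO = 14.302 - 13.671 = 0.6310

0.6310


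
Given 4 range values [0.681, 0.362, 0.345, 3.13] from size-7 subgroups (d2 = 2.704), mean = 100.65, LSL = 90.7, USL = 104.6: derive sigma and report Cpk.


R_bar = (0.681 + 0.362 + 0.345 + 3.13) / 4 = 1.1295
sigma = R_bar / d2 = 1.1295 / 2.704 = 0.4177145
Cp = (USL - LSL)/(6*sigma) = (104.6 - 90.7)/(6*0.4177145) = 5.5461
Cpu = (104.6 - 100.65)/(3*0.4177145) = 3.1521
Cpl = (100.65 - 90.7)/(3*0.4177145) = 7.9400
Cpk = min(Cpu, Cpl) = 3.1521

3.1521


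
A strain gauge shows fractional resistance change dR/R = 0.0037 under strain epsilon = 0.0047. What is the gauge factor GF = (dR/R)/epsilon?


GF = (dR/R) / epsilon
= 0.0037 / 0.0047
= 0.7872

0.7872


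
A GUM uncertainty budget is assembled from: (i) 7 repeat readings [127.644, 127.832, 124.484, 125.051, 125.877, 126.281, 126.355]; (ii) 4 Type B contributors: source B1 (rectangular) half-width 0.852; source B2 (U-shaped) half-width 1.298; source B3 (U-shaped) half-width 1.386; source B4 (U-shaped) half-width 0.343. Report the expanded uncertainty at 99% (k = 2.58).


mean = (127.644 + 127.832 + 124.484 + 125.051 + 125.877 + 126.281 + 126.355) / 7 = 126.2177143
s = sqrt(sum((x - mean)^2)/(n-1)) = 1.2346481
u_A = s / sqrt(n) = 1.2346481 / sqrt(7) = 0.46665312
u_B1 = 0.852 / sqrt(3) = 0.49190243
u_B2 = 1.298 / sqrt(2) = 0.9178246
u_B3 = 1.386 / sqrt(2) = 0.98005
u_B4 = 0.343 / sqrt(2) = 0.24253763
uc = sqrt(0.46665312^2 + 0.49190243^2 + 0.9178246^2 + 0.98005^2 + 0.24253763^2) = 1.523633
U = k * uc = 2.58 * 1.523633
U = 3.9310

3.9310


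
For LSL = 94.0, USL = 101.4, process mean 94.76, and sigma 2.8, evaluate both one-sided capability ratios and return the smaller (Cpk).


Cpu = (USL - mean) / (3*sigma) = (101.4 - 94.76) / (3*2.8) = 0.7905
Cpl = (mean - LSL) / (3*sigma) = (94.76 - 94.0) / (3*2.8) = 0.0905
Cpk = min(Cpu, Cpl) = 0.0905

0.0905


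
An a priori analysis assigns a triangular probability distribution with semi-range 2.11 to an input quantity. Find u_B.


u_B = half_width / sqrt(6)
u_B = 2.11 / 2.4494897
u_B = 0.8614

0.8614


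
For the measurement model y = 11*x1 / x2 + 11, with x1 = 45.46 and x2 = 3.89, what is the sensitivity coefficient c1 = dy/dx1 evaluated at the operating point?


y = 11*x1 / x2 + 11
dy/dx1 = 11/x2
Evaluate at x2 = 3.89: c1 = 11 / 3.89
c1 = 2.8278

2.8278


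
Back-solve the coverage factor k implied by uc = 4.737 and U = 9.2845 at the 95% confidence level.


k = U / uc
k = 9.2845 / 4.737
k = 1.96

1.96


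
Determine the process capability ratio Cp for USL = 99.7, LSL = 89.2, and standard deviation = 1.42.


Cp = (USL - LSL) / (6 * sigma)
= (99.7 - 89.2) / (6 * 1.42)
= 10.5000 / 8.5200
= 1.2324

1.2324


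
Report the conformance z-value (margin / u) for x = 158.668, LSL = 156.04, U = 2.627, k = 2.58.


u = U / k = 2.627 / 2.58 = 1.0182171
margin = |LSL - x| = |156.04 - 158.668| = 2.628
z = margin / u = 2.628 / 1.0182171
z = 2.5810

2.5810


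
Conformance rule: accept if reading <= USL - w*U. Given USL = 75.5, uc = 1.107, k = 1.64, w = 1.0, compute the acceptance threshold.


U = k * uc = 1.64 * 1.107 = 1.81548
guard band g = w * U = 1.0 * 1.81548 = 1.81548
AL = USL - g = 75.5 - 1.81548
AL = 73.6845

73.6845


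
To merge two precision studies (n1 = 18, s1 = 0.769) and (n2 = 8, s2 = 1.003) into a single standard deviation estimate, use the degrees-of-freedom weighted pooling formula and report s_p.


s_p = sqrt(((n1-1)*s1^2 + (n2-1)*s2^2) / (n1+n2-2))
numerator = (18-1)*0.769^2 + (8-1)*1.003^2 = 10.053137 + 7.042063 = 17.0952
denominator = 18 + 8 - 2 = 24
s_p^2 = 17.0952 / 24 = 0.7123
s_p = sqrt(0.7123) = 0.8440

0.8440


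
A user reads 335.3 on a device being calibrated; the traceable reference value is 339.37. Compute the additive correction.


Correction = standard - reading
= 339.37 - 335.3
= 4.0700

4.0700


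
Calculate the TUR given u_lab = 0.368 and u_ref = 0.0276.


TUR = u_lab / u_ref
= 0.368 / 0.0276
= 13.3333

13.3333


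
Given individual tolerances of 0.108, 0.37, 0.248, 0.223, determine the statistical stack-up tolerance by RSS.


RSS = sqrt(0.108^2 + 0.37^2 + 0.248^2 + 0.223^2)
= sqrt(0.259797)
= 0.5097

0.5097


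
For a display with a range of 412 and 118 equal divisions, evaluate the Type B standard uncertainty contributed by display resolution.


resolution = range / divisions
resolution = 412 / 118 = 3.4915254
u_res = resolution / (2*sqrt(3))
u_res = 3.4915254 / 3.4641016
u_res = 1.0079

1.0079


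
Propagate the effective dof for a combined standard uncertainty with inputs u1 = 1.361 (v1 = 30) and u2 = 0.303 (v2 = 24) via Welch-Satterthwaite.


uc = sqrt(u1^2 + u2^2) = sqrt(1.361^2 + 0.303^2) = 1.3943206
v_eff = uc^4 / (u1^4/v1 + u2^4/v2)
= 1.3943206^4 / (1.361^4/30 + 0.303^4/24)
= 3.7796412 / 0.11472097
v_eff = 32.9464

32.9464


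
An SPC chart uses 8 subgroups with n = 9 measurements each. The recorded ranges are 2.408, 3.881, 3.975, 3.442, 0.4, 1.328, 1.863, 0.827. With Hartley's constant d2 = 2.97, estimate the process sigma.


R_bar = (2.408 + 3.881 + 3.975 + 3.442 + 0.4 + 1.328 + 1.863 + 0.827) / 8
R_bar = 18.124 / 8 = 2.2655
sigma_hat = R_bar / d2 = 2.2655 / 2.97 = 0.7628

0.7628


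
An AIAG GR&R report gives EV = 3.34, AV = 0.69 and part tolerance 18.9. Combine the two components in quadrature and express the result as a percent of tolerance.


GRR = sqrt(EV^2 + AV^2) = sqrt(3.34^2 + 0.69^2) = 3.4105278
%GRR = GRR / tol * 100 = 3.4105278 / 18.9 * 100
%GRR = 18.0451

18.0451


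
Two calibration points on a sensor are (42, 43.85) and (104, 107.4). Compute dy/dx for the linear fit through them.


slope = (y2 - y1) / (x2 - x1)
= (107.4 - 43.85) / (104 - 42)
= 63.5500 / 62
= 1.0250

1.0250


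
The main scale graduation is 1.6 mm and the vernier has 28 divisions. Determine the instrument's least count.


LC = MSD / n_div
= 1.6 / 28
= 0.0571

0.0571


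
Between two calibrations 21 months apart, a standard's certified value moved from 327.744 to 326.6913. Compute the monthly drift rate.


rate = (v2 - v1) / months
= (326.6913 - 327.744) / 21
= -1.0527 / 21
= -0.0501

-0.0501


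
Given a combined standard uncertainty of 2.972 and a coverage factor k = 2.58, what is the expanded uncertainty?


U = k * uc
U = 2.58 * 2.972
U = 7.6678

7.6678


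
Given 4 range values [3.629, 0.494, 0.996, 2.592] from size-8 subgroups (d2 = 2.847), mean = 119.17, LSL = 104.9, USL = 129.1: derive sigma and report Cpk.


R_bar = (3.629 + 0.494 + 0.996 + 2.592) / 4 = 1.92775
sigma = R_bar / d2 = 1.92775 / 2.847 = 0.67711626
Cp = (USL - LSL)/(6*sigma) = (129.1 - 104.9)/(6*0.67711626) = 5.9566
Cpu = (129.1 - 119.17)/(3*0.67711626) = 4.8884
Cpl = (119.17 - 104.9)/(3*0.67711626) = 7.0249
Cpk = min(Cpu, Cpl) = 4.8884

4.8884


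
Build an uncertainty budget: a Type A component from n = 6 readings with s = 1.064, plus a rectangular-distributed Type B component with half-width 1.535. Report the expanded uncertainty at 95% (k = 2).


u_A = s / sqrt(n) = 1.064 / sqrt(6) = 0.43437618
u_B = half_width / sqrt(3) = 1.535 / sqrt(3) = 0.88623266
uc = sqrt(u_A^2 + u_B^2) = sqrt(0.43437618^2 + 0.88623266^2) = 0.98696048
U = k * uc = 2 * 0.98696048
U = 1.9739

1.9739


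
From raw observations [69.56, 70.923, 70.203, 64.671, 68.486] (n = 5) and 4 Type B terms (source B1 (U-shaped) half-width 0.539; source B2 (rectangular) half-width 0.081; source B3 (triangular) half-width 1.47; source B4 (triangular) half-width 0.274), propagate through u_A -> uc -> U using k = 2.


mean = (69.56 + 70.923 + 70.203 + 64.671 + 68.486) / 5 = 68.7686
s = sqrt(sum((x - mean)^2)/(n-1)) = 2.4594433
u_A = s / sqrt(n) = 2.4594433 / sqrt(5) = 1.0998965
u_B1 = 0.539 / sqrt(2) = 0.38113056
u_B2 = 0.081 / sqrt(3) = 0.046765372
u_B3 = 1.47 / sqrt(6) = 0.60012499
u_B4 = 0.274 / sqrt(6) = 0.11186003
uc = sqrt(1.0998965^2 + 0.38113056^2 + 0.046765372^2 + 0.60012499^2 + 0.11186003^2) = 1.31525
U = k * uc = 2 * 1.31525
U = 2.6305

2.6305


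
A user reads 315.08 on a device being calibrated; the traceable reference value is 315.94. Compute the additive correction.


Correction = standard - reading
= 315.94 - 315.08
= 0.8600

0.8600


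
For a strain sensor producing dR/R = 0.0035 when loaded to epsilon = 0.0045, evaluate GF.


GF = (dR/R) / epsilon
= 0.0035 / 0.0045
= 0.7778

0.7778


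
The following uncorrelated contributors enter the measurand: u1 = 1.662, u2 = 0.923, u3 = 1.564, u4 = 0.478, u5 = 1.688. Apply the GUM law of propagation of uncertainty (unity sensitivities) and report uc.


uc = sqrt(1.662^2 + 0.923^2 + 1.564^2 + 0.478^2 + 1.688^2)
uc = sqrt(9.138097)
uc = 3.0229

3.0229


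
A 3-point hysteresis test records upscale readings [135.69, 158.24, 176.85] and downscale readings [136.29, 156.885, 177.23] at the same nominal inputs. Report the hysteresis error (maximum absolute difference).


|135.69 - 136.29| = 0.6000
|158.24 - 156.885| = 1.3550
|176.85 - 177.23| = 0.3800
hysteresis = max(diffs) = 1.3550

1.3550


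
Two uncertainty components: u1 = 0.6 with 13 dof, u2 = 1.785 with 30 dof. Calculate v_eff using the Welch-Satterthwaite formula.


uc = sqrt(u1^2 + u2^2) = sqrt(0.6^2 + 1.785^2) = 1.8831423
v_eff = uc^4 / (u1^4/v1 + u2^4/v2)
= 1.8831423^4 / (0.6^4/13 + 1.785^4/30)
= 12.575711 / 0.34837022
v_eff = 36.0987

36.0987


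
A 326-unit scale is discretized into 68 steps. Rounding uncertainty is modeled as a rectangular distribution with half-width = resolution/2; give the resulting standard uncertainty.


resolution = range / divisions
resolution = 326 / 68 = 4.7941176
u_res = resolution / (2*sqrt(3))
u_res = 4.7941176 / 3.4641016
u_res = 1.3839

1.3839
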